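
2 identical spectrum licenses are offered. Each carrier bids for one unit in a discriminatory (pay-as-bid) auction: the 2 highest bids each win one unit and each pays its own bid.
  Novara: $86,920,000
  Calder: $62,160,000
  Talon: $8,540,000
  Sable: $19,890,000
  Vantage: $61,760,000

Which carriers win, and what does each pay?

Bids ranked high→low: 86,920,000 (Novara), 62,160,000 (Calder), 61,760,000 (Vantage), 19,890,000 (Sable), …
The 2 highest are Novara, Calder.
Each winner pays its own bid: Novara $86,920,000, Calder $62,160,000.

Novara $86,920,000, Calder $62,160,000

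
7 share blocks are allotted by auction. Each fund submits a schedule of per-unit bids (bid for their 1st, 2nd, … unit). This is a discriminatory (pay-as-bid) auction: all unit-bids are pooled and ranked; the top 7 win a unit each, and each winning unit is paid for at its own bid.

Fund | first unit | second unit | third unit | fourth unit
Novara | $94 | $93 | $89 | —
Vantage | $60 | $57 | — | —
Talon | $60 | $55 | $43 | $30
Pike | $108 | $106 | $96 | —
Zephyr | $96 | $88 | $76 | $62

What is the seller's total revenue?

Merging the schedules and taking the best 7: 108 (Pike-1), 106 (Pike-2), 96 (Pike-3), 96 (Zephyr-1), 94 (Novara-1), 93 (Novara-2), 89 (Novara-3)
Next rejected bid: $88 (not a price — pay-as-bid).
Each winning unit pays its own bid.
Revenue = 108 + 106 + 96 + 96 + 94 + 93 + 89 = $682.

Total revenue: $682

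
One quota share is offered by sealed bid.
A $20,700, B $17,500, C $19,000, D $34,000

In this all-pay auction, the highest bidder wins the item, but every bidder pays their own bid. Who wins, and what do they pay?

Sorting bids: 34,000 (D) > 20,700 (A) > 19,000 (C) > 17,500 (B)
D wins with the top bid; all bids are sunk regardless.

D pays $34,000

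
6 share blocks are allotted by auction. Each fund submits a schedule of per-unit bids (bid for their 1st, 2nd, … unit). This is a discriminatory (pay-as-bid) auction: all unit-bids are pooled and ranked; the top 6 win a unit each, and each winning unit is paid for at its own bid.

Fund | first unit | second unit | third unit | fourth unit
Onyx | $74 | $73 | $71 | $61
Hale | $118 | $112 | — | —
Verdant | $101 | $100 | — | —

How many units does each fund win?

Merging the schedules and taking the best 6: 118 (Hale-1), 112 (Hale-2), 101 (Verdant-1), 100 (Verdant-2), 74 (Onyx-1), 73 (Onyx-2)
Next rejected bid: $71 (not a price — pay-as-bid).
Allocation: Hale 2, Onyx 2, Verdant 2.

Hale 2, Onyx 2, Verdant 2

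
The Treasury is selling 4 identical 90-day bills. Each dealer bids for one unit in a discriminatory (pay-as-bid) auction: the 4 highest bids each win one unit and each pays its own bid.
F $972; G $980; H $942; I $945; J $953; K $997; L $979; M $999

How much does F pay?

F pays $0

Sorting: 999 (M), 997 (K), 980 (G), 979 (L), 972 (F), 953 (J), …
The 4 highest are M, K, G, L.
F does not win → $0.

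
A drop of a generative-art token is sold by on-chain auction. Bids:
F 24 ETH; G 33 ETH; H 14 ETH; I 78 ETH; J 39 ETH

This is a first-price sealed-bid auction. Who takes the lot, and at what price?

Sorting bids: 78 (I) > 39 (J) > 33 (G) > 24 (F) > 14 (H)
I has the highest bid and pays exactly that: 78 ETH.

I pays 78 ETH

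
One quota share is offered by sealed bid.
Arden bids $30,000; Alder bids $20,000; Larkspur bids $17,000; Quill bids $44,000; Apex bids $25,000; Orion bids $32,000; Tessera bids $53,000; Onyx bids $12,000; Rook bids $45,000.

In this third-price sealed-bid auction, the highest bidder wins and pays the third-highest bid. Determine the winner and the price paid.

Sorting bids: 53,000 (Tessera) > 45,000 (Rook) > 44,000 (Quill) > 32,000 (Orion) > 30,000 (Arden) > 25,000 (Apex) > …
Tessera wins; payment is bid #3 in the ranking = $44,000.

Tessera pays $44,000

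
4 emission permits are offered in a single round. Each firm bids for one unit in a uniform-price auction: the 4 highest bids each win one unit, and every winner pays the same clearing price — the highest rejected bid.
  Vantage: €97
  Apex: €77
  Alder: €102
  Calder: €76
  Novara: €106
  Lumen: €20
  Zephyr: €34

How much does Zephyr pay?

Zephyr pays €0

Sorting: 106 (Novara), 102 (Alder), 97 (Vantage), 77 (Apex), 76 (Calder), 34 (Zephyr), …
Top 4: Novara, Alder, Vantage, Apex.
Clearing price = highest rejected bid = €76.
Zephyr does not win → pays €0.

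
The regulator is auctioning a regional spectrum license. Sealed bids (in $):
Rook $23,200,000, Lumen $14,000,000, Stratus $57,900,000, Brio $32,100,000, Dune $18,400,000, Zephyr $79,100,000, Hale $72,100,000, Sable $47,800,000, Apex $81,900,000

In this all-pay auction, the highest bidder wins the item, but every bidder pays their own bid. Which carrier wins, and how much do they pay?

All-pay auction: the highest bidder wins the item, but every bidder pays their own bid.
Bids ranked: 81,900,000 (Apex) > 79,100,000 (Zephyr) > 72,100,000 (Hale) > 57,900,000 (Stratus) > 47,800,000 (Sable) > 32,100,000 (Brio) > …
Apex is highest and takes the item; every bidder forfeits their bid.

Apex pays $81,900,000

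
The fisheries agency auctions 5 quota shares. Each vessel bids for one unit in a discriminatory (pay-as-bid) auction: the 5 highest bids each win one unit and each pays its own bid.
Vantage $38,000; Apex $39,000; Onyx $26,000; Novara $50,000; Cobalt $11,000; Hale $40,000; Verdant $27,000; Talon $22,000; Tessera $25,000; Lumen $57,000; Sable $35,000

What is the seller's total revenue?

Sorting: 57,000 (Lumen), 50,000 (Novara), 40,000 (Hale), 39,000 (Apex), 38,000 (Vantage), 35,000 (Sable), 27,000 (Verdant), …
Top 5: Lumen, Novara, Hale, Apex, Vantage.
Total revenue = 57,000 + 50,000 + 40,000 + 39,000 + 38,000 = $224,000.

Total revenue: $224,000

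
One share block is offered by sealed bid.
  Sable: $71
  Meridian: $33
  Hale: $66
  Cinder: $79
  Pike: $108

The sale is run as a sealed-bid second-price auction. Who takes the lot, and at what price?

Sorting bids: 108 (Pike) > 79 (Cinder) > 71 (Sable) > 66 (Hale) > 33 (Meridian)
Pike wins with the highest bid; price is set by the runner-up at $79.

Pike pays $79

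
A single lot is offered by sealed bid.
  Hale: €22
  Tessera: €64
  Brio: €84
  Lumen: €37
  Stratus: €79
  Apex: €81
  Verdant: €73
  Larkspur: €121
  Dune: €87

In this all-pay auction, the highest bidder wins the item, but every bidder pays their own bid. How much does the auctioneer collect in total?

All-pay auction: the highest bidder wins the item, but every bidder pays their own bid.
Bids ranked: 121 (Larkspur) > 87 (Dune) > 84 (Brio) > 81 (Apex) > 79 (Stratus) > 73 (Verdant) > …
Larkspur wins with the top bid; all bids are sunk regardless.
Every bidder forfeits their bid regardless of winning.
Revenue = 22 + 64 + 84 + 37 + 79 + 81 + 73 + 121 + 87 = €648.

Total revenue: €648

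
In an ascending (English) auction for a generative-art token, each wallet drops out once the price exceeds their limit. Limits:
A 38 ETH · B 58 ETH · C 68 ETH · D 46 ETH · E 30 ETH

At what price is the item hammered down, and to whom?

Open ascending-bid auction: the price rises until one bidder remains; the winner pays the price at which the last rival dropped out.
Limits in order: 68 (C) > 58 (B) > 46 (D) > 38 (A) > 30 (E)
Bidding ends when B exits at 58 ETH; C takes it.

C wins at 58 ETH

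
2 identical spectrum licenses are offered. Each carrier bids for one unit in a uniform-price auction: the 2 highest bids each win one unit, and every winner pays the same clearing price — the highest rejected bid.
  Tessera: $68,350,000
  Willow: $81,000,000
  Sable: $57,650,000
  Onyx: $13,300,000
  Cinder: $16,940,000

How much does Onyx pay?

Onyx pays $0

Sorting: 81,000,000 (Willow), 68,350,000 (Tessera), 57,650,000 (Sable), 16,940,000 (Cinder), …
Winners (2 units): Willow, Tessera.
First losing bid is Sable's $57,650,000, which sets the uniform price.
Onyx does not win → pays $0.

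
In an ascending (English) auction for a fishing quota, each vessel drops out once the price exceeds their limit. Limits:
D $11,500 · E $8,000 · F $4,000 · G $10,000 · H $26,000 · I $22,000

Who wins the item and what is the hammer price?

H wins at $22,000

Limits in order: 26,000 (H) > 22,000 (I) > 11,500 (D) > 10,000 (G) > 8,000 (E) > 4,000 (F)
I is the last rival to drop out, at $22,000; H remains and wins at that price.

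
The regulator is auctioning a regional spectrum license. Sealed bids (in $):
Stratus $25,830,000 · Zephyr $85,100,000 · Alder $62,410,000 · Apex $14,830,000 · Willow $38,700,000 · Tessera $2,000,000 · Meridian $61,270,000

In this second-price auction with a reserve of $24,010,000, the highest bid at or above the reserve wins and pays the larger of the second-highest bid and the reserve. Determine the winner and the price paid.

Second-price auction with a reserve of $24,010,000: the highest bid at or above the reserve wins and pays the larger of the second-highest bid and the reserve.
Bids ranked: 85,100,000 (Zephyr) > 62,410,000 (Alder) > 61,270,000 (Meridian) > 38,700,000 (Willow) > 25,830,000 (Stratus) > 14,830,000 (Apex) > …
Highest eligible bid: Zephyr at $85,100,000.
max(second-highest $62,410,000, reserve $24,010,000) = $62,410,000; the reserve does not bind.

Zephyr pays $62,410,000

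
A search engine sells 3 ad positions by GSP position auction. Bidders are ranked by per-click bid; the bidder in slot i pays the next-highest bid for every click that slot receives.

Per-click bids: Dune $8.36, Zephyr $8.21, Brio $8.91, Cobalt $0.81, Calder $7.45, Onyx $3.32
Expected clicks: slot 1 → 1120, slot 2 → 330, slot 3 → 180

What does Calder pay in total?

Calder pays $0.00

Ranked by bid: $8.91 (Brio) > $8.36 (Dune) > $8.21 (Zephyr) > $7.45 (Calder) > …
Calder ranks below slot 3 → no slot, pays nothing.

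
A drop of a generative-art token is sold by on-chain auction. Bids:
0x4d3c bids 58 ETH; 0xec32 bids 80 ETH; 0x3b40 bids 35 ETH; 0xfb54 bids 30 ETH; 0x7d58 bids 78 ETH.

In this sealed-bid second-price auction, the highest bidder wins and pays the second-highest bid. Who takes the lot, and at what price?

Bids ranked: 80 (0xec32) > 78 (0x7d58) > 58 (0x4d3c) > 35 (0x3b40) > 30 (0xfb54)
0xec32 is highest; pays the second-highest bid, 78 ETH.

0xec32 pays 78 ETH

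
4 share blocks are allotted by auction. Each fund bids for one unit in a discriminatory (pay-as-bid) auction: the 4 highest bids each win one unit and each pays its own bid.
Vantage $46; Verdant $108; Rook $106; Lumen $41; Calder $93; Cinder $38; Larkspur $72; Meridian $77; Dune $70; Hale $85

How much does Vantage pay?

Sorting: 108 (Verdant), 106 (Rook), 93 (Calder), 85 (Hale), 77 (Meridian), 72 (Larkspur), …
Top 4: Verdant, Rook, Calder, Hale.
Vantage does not win → $0.

Vantage pays $0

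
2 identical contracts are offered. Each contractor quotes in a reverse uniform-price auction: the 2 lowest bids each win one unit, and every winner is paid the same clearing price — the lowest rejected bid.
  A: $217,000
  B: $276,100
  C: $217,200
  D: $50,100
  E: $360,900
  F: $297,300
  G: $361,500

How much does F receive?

Ordering the bids: 50,100 (D), 217,000 (A), 217,200 (C), 276,100 (B), …
Lowest 2: D, A.
First losing bid is C's $217,200, which sets the uniform price.
F does not win → is paid $0.

F is paid $0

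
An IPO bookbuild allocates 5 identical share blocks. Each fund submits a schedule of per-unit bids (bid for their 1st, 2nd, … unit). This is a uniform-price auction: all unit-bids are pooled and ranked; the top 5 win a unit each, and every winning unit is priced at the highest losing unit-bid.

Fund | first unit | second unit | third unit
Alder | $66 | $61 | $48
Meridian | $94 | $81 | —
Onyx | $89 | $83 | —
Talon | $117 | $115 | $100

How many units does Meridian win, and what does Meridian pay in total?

Merging the schedules and taking the best 5: 117 (Talon-1), 115 (Talon-2), 100 (Talon-3), 94 (Meridian-1), 89 (Onyx-1)
The (k+1)-th unit-bid is $83.
Meridian wins 1 unit(s) at $83 each.

Meridian: 1 unit, pays $83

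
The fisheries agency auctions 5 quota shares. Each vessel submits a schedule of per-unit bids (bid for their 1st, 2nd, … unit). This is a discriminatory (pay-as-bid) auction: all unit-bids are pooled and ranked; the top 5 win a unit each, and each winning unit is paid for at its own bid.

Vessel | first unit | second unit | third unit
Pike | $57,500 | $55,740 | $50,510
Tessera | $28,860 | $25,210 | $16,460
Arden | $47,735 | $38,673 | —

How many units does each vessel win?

Pooled unit-bids ranked (top 5): 57,500 (Pike-1), 55,740 (Pike-2), 50,510 (Pike-3), 47,735 (Arden-1), 38,673 (Arden-2)
Next rejected bid: $28,860 (not a price — pay-as-bid).
Allocation: Arden 2, Pike 3.

Arden 2, Pike 3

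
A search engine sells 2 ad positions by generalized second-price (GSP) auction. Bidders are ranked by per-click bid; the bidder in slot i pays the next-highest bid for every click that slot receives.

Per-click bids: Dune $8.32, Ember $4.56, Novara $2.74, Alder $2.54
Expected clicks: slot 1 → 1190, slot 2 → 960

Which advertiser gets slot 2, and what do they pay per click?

Ranked by bid: $8.32 (Dune) > $4.56 (Ember) > $2.74 (Novara) > …
Slot 2 goes to the second-ranked bidder, Ember, who pays the next bid down: $2.74/click.

Ember; $2.74 per click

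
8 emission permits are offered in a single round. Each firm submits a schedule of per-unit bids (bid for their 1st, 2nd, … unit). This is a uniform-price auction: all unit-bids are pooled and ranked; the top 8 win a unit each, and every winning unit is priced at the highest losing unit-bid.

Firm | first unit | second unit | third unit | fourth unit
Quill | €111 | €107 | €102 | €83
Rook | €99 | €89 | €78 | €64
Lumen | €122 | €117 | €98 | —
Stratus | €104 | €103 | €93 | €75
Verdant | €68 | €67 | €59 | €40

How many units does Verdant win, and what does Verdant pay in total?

All unit-bids, highest first — top 8: 122 (Lumen-1), 117 (Lumen-2), 111 (Quill-1), 107 (Quill-2), 104 (Stratus-1), 103 (Stratus-2), 102 (Quill-3), 99 (Rook-1)
The (k+1)-th unit-bid is €98.
Verdant wins 0 unit(s) at €98 each.

Verdant: 0 units, pays €0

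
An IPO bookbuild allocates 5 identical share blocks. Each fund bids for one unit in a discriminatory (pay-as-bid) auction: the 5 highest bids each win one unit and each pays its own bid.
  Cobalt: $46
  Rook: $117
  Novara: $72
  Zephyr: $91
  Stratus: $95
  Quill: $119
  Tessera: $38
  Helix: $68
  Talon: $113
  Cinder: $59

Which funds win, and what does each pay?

Ordering the bids: 119 (Quill), 117 (Rook), 113 (Talon), 95 (Stratus), 91 (Zephyr), 72 (Novara), 68 (Helix), …
Winners (5 units): Quill, Rook, Talon, Stratus, Zephyr.
Each winner pays its own bid: Quill $119, Rook $117, Talon $113, Stratus $95, Zephyr $91.

Quill $119, Rook $117, Talon $113, Stratus $95, Zephyr $91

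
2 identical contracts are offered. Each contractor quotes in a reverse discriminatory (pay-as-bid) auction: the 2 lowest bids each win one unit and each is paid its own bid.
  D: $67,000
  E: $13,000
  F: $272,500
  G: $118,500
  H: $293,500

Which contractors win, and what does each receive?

E $13,000, D $67,000

Sorting: 13,000 (E), 67,000 (D), 118,500 (G), 272,500 (F), …
Winners (2 units): E, D.
Each winner is paid its own bid: E $13,000, D $67,000.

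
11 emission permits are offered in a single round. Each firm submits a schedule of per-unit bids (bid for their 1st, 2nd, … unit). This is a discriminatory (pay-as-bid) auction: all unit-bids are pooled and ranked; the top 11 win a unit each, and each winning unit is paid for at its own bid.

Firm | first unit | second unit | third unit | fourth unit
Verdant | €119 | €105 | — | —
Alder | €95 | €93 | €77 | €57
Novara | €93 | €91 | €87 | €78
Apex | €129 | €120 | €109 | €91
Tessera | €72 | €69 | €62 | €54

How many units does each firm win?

Pooled unit-bids ranked (top 11): 129 (Apex-1), 120 (Apex-2), 119 (Verdant-1), 109 (Apex-3), 105 (Verdant-2), 95 (Alder-1), 93 (Alder-2), 93 (Novara-1), 91 (Novara-2), 91 (Apex-4), 87 (Novara-3)
Next rejected bid: €78 (not a price — pay-as-bid).
Allocation: Alder 2, Apex 4, Novara 3, Verdant 2.

Alder 2, Apex 4, Novara 3, Verdant 2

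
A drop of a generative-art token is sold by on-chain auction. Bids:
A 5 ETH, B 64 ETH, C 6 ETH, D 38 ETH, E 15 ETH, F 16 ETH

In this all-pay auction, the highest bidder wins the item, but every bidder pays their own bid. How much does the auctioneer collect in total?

Total revenue: 144 ETH

Rule: the highest bidder wins the item, but every bidder pays their own bid.
Sorting bids: 64 (B) > 38 (D) > 16 (F) > 15 (E) > 6 (C) > 5 (A)
Every bidder forfeits their bid regardless of winning.
Revenue = 5 + 64 + 6 + 38 + 15 + 16 = 144 ETH.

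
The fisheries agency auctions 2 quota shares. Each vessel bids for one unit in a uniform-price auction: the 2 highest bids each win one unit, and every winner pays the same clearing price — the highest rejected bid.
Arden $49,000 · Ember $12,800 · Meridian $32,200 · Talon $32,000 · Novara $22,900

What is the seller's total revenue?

Ordering the bids: 49,000 (Arden), 32,200 (Meridian), 32,000 (Talon), 22,900 (Novara), …
The 2 highest are Arden, Meridian.
Highest unsuccessful bid: $32,000 → clearing price.
Total revenue = 2 × $32,000 = $64,000.

Total revenue: $64,000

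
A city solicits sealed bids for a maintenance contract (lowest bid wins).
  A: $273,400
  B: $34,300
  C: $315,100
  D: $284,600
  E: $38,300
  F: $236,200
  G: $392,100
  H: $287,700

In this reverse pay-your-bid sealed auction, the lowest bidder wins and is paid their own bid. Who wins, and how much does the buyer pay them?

B is paid $34,300

Bids ranked: 34,300 (B) < 38,300 (E) < 236,200 (F) < 273,400 (A) < 284,600 (D) < 287,700 (H) < …
B is lowest → is paid own bid, $34,300.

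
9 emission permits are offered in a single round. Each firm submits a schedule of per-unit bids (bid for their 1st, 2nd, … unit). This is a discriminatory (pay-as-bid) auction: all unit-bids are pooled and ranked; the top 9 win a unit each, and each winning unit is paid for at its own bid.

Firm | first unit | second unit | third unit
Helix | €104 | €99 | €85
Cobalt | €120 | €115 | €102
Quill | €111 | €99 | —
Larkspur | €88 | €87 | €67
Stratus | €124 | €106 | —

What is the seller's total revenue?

Pooled unit-bids ranked (top 9): 124 (Stratus-1), 120 (Cobalt-1), 115 (Cobalt-2), 111 (Quill-1), 106 (Stratus-2), 104 (Helix-1), 102 (Cobalt-3), 99 (Helix-2), 99 (Quill-2)
Next rejected bid: €88 (not a price — pay-as-bid).
Each winning unit pays its own bid.
Revenue = 124 + 120 + 115 + 111 + 106 + 104 + 102 + 99 + 99 = €980.

Total revenue: €980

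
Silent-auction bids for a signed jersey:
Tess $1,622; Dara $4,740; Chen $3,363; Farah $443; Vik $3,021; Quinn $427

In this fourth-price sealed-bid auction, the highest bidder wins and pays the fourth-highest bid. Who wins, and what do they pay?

Dara pays $1,622

Bids ranked: 4,740 (Dara) > 3,363 (Chen) > 3,021 (Vik) > 1,622 (Tess) > 443 (Farah) > 427 (Quinn)
Dara is highest; pays the fourth-highest bid, $1,622.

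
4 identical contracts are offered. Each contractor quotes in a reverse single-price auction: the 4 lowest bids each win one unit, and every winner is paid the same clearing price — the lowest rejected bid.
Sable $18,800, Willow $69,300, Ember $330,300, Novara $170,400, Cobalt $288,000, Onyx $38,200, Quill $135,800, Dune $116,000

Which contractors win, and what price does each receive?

Sorting: 18,800 (Sable), 38,200 (Onyx), 69,300 (Willow), 116,000 (Dune), 135,800 (Quill), 170,400 (Novara), …
The 4 lowest are Sable, Onyx, Willow, Dune.
First losing bid is Quill's $135,800, which sets the uniform price.

Sable, Onyx, Willow, Dune; each is paid $135,800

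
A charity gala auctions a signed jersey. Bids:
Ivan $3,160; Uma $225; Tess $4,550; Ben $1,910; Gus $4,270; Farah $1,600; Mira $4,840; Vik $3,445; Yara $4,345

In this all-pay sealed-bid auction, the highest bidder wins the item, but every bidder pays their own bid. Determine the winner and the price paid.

Mira pays $4,840

Bids in order: 4,840 (Mira) > 4,550 (Tess) > 4,345 (Yara) > 4,270 (Gus) > 3,445 (Vik) > 3,160 (Ivan) > …
Mira is highest and takes the item; every bidder forfeits their bid.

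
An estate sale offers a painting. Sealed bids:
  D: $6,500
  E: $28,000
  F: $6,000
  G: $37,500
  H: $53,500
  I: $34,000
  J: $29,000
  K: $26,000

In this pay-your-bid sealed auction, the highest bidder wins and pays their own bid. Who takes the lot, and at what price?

Sorting bids: 53,500 (H) > 37,500 (G) > 34,000 (I) > 29,000 (J) > 28,000 (E) > 26,000 (K) > …
H is highest → pays own bid, $53,500.

H pays $53,500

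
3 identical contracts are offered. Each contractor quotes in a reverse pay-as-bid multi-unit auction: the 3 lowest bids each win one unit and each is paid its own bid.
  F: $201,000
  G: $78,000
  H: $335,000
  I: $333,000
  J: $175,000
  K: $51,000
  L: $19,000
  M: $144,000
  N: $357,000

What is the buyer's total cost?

Sorting: 19,000 (L), 51,000 (K), 78,000 (G), 144,000 (M), 175,000 (J), …
Winners (3 units): L, K, G.
Total cost = 19,000 + 51,000 + 78,000 = $148,000.

Total cost: $148,000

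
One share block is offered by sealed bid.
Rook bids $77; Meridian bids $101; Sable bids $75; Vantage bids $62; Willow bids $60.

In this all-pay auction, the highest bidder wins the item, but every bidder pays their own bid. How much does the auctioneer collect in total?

Bids ranked: 101 (Meridian) > 77 (Rook) > 75 (Sable) > 62 (Vantage) > 60 (Willow)
Meridian wins with the top bid; all bids are sunk regardless.
Every bidder forfeits their bid regardless of winning.
Revenue = 77 + 101 + 75 + 62 + 60 = $375.

Total revenue: $375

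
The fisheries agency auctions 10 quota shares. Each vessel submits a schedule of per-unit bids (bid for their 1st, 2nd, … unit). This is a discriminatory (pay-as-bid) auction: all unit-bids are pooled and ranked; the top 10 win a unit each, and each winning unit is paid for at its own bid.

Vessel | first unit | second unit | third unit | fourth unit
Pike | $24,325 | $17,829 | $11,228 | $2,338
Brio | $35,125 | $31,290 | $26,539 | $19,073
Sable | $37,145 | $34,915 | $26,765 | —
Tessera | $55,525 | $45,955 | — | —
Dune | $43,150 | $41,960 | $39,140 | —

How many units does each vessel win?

Brio 2, Dune 3, Sable 3, Tessera 2

Merging the schedules and taking the best 10: 55,525 (Tessera-1), 45,955 (Tessera-2), 43,150 (Dune-1), 41,960 (Dune-2), 39,140 (Dune-3), 37,145 (Sable-1), 35,125 (Brio-1), 34,915 (Sable-2), 31,290 (Brio-2), 26,765 (Sable-3)
Next rejected bid: $26,539 (not a price — pay-as-bid).
Allocation: Brio 2, Dune 3, Sable 3, Tessera 2.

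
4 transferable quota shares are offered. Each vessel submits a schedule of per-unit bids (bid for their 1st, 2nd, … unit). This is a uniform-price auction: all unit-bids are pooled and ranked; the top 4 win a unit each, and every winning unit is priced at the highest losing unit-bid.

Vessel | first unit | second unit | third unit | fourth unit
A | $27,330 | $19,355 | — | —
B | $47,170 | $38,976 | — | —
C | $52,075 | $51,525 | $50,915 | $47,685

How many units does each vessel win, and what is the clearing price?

Pooled unit-bids ranked (top 4): 52,075 (C-1), 51,525 (C-2), 50,915 (C-3), 47,685 (C-4)
The (k+1)-th unit-bid is $47,170.
Allocation: C 4.

C 4; clearing price $47,170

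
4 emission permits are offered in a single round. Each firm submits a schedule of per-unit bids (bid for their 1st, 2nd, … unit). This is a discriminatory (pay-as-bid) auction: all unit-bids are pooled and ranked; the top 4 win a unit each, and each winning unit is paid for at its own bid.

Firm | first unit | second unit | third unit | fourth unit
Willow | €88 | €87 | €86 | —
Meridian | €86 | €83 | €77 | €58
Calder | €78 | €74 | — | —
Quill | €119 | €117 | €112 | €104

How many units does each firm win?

Merging the schedules and taking the best 4: 119 (Quill-1), 117 (Quill-2), 112 (Quill-3), 104 (Quill-4)
Next rejected bid: €88 (not a price — pay-as-bid).
Allocation: Quill 4.

Quill 4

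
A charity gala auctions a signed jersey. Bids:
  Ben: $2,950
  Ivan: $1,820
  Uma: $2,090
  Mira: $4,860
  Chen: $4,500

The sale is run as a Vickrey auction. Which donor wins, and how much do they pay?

Mira pays $4,500

Sorting bids: 4,860 (Mira) > 4,500 (Chen) > 2,950 (Ben) > 2,090 (Uma) > 1,820 (Ivan)
Mira wins with the highest bid; price is set by the runner-up at $4,500.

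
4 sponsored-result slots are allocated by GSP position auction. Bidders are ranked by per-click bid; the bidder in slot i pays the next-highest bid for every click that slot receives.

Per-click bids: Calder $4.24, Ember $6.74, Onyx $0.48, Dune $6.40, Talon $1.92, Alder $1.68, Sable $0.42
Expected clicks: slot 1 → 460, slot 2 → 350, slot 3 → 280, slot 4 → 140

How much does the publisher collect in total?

Total revenue: $5200.80

Per-click bids in order: $6.74 (Ember) > $6.40 (Dune) > $4.24 (Calder) > $1.92 (Talon) > $1.68 (Alder) > …
Slot 1: Ember pays $6.40 × 460 = $2944.00
Slot 2: Dune pays $4.24 × 350 = $1484.00
Slot 3: Calder pays $1.92 × 280 = $537.60
Slot 4: Talon pays $1.68 × 140 = $235.20
Total = $5200.80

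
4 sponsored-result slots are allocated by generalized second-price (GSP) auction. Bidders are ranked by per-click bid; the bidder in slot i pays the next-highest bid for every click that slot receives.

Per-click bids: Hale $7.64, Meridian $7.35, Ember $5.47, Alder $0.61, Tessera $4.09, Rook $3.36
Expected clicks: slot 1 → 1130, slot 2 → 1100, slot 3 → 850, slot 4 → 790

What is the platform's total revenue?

Sorting advertisers: $7.64 (Hale) > $7.35 (Meridian) > $5.47 (Ember) > $4.09 (Tessera) > $3.36 (Rook) > …
Slot 1: Hale pays $7.35 × 1130 = $8305.50
Slot 2: Meridian pays $5.47 × 1100 = $6017.00
Slot 3: Ember pays $4.09 × 850 = $3476.50
Slot 4: Tessera pays $3.36 × 790 = $2654.40
Total = $20453.40

Total revenue: $20453.40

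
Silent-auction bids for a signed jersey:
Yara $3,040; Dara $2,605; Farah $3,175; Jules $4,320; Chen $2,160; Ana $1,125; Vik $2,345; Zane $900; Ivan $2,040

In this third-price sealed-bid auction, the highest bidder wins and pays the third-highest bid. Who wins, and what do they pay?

Jules pays $3,040

Bids ranked: 4,320 (Jules) > 3,175 (Farah) > 3,040 (Yara) > 2,605 (Dara) > 2,345 (Vik) > 2,160 (Chen) > …
Jules is highest; pays the third-highest bid, $3,040.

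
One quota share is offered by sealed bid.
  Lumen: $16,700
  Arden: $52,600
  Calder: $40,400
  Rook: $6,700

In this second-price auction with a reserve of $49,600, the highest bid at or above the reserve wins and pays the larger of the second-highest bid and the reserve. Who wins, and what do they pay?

Rule: the highest bid at or above the reserve wins and pays the larger of the second-highest bid and the reserve.
Bids in order: 52,600 (Arden) > 40,400 (Calder) > 16,700 (Lumen) > 6,700 (Rook)
Highest eligible bid: Arden at $52,600.
Second-highest bid $40,400 is below the reserve $49,600, so the reserve binds → payment $49,600.

Arden pays $49,600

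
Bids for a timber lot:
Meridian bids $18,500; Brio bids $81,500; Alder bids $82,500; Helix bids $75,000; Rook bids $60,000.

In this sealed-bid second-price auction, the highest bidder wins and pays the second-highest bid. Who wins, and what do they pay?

Sorting bids: 82,500 (Alder) > 81,500 (Brio) > 75,000 (Helix) > 60,000 (Rook) > 18,500 (Meridian)
Alder wins with the highest bid; price is set by the runner-up at $81,500.

Alder pays $81,500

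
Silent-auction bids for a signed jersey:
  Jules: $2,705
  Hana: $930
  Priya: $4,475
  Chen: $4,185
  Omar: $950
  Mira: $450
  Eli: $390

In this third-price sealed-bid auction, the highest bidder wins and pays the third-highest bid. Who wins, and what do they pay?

Priya pays $2,705

Bids ranked: 4,475 (Priya) > 4,185 (Chen) > 2,705 (Jules) > 950 (Omar) > 930 (Hana) > 450 (Mira) > …
Priya wins; payment is bid #3 in the ranking = $2,705.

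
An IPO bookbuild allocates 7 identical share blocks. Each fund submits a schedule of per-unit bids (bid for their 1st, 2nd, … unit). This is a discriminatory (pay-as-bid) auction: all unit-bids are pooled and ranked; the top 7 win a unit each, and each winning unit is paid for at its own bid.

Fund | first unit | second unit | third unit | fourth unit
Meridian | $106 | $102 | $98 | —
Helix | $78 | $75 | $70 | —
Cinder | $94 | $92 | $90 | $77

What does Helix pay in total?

Helix pays $78

All unit-bids, highest first — top 7: 106 (Meridian-1), 102 (Meridian-2), 98 (Meridian-3), 94 (Cinder-1), 92 (Cinder-2), 90 (Cinder-3), 78 (Helix-1)
Next rejected bid: $77 (not a price — pay-as-bid).
Helix's winning unit-bids: 78 = $78.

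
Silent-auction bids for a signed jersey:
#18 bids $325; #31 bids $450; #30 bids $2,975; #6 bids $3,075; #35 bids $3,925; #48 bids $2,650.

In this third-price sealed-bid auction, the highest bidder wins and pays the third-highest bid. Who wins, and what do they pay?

#35 pays $2,975

Bids in order: 3,925 (#35) > 3,075 (#6) > 2,975 (#30) > 2,650 (#48) > 450 (#31) > 325 (#18)
#35 is highest; pays the third-highest bid, $2,975.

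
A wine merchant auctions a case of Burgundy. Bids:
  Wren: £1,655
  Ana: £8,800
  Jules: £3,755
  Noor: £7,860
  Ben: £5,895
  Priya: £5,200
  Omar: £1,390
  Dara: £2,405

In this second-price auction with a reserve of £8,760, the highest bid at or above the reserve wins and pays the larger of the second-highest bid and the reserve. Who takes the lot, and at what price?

Sorting bids: 8,800 (Ana) > 7,860 (Noor) > 5,895 (Ben) > 5,200 (Priya) > 3,755 (Jules) > 2,405 (Dara) > …
Ana has the top bid at or above the reserve (£8,800).
max(second-highest £7,860, reserve £8,760) = £8,760.

Ana pays £8,760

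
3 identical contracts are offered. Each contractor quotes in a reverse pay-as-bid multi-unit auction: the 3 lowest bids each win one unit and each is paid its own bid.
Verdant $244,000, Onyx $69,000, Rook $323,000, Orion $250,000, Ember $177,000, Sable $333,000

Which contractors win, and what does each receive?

Ordering the bids: 69,000 (Onyx), 177,000 (Ember), 244,000 (Verdant), 250,000 (Orion), 323,000 (Rook), …
The 3 lowest are Onyx, Ember, Verdant.
Each winner is paid its own bid: Onyx $69,000, Ember $177,000, Verdant $244,000.

Onyx $69,000, Ember $177,000, Verdant $244,000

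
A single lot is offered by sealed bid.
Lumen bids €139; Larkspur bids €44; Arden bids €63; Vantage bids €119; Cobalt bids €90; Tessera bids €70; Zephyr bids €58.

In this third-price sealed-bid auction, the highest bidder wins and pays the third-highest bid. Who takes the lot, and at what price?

Lumen pays €90

Rule: the highest bidder wins and pays the third-highest bid.
Sorting bids: 139 (Lumen) > 119 (Vantage) > 90 (Cobalt) > 70 (Tessera) > 63 (Arden) > 58 (Zephyr) > …
Lumen is highest; pays the third-highest bid, €90.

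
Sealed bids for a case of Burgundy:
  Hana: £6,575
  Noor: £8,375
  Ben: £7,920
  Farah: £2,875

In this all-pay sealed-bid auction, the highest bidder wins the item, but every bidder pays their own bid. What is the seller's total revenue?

Bids in order: 8,375 (Noor) > 7,920 (Ben) > 6,575 (Hana) > 2,875 (Farah)
Every bidder forfeits their bid regardless of winning.
Revenue = 6,575 + 8,375 + 7,920 + 2,875 = £25,745.

Total revenue: £25,745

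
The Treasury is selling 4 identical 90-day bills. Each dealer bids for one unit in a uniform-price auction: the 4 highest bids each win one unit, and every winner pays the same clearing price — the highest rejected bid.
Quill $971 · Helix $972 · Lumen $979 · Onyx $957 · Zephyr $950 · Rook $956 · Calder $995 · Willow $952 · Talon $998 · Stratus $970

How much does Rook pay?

Ordering the bids: 998 (Talon), 995 (Calder), 979 (Lumen), 972 (Helix), 971 (Quill), 970 (Stratus), …
Winners (4 units): Talon, Calder, Lumen, Helix.
Highest unsuccessful bid: $971 → clearing price.
Rook does not win → pays $0.

Rook pays $0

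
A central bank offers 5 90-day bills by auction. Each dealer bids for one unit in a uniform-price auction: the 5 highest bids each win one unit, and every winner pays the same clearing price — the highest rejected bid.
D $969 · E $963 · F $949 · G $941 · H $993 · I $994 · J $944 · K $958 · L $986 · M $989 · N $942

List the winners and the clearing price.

Bids ranked high→low: 994 (I), 993 (H), 989 (M), 986 (L), 969 (D), 963 (E), 958 (K), …
Winners (5 units): I, H, M, L, D.
Clearing price = highest rejected bid = $963.

I, H, M, L, D; each pays $963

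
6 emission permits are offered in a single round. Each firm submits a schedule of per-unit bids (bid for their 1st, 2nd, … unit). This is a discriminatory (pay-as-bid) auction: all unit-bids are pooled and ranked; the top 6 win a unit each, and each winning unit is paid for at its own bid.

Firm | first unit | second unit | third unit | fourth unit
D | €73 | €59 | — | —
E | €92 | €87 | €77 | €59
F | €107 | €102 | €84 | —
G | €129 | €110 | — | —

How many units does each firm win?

E 2, F 2, G 2

Pooled unit-bids ranked (top 6): 129 (G-1), 110 (G-2), 107 (F-1), 102 (F-2), 92 (E-1), 87 (E-2)
Next rejected bid: €84 (not a price — pay-as-bid).
Allocation: E 2, F 2, G 2.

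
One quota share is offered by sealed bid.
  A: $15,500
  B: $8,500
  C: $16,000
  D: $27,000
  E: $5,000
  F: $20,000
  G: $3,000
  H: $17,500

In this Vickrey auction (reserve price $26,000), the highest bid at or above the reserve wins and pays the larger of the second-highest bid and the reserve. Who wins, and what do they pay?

Rule: the highest bid at or above the reserve wins and pays the larger of the second-highest bid and the reserve.
Sorting bids: 27,000 (D) > 20,000 (F) > 17,500 (H) > 16,000 (C) > 15,500 (A) > 8,500 (B) > …
Highest eligible bid: D at $27,000.
max(second-highest $20,000, reserve $26,000) = $26,000.

D pays $26,000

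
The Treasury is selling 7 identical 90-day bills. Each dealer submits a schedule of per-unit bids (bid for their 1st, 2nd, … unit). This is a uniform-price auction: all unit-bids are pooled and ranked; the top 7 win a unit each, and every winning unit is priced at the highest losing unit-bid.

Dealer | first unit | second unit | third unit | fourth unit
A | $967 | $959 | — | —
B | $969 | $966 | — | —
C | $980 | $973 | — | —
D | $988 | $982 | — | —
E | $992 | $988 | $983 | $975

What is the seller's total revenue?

Total revenue: $6,811

All unit-bids, highest first — top 7: 992 (E-1), 988 (D-1), 988 (E-2), 983 (E-3), 982 (D-2), 980 (C-1), 975 (E-4)
The (k+1)-th unit-bid is $973.
Allocation: C 1, D 2, E 4. Every unit priced at $973.
Revenue = 7 × 973 = $6,811.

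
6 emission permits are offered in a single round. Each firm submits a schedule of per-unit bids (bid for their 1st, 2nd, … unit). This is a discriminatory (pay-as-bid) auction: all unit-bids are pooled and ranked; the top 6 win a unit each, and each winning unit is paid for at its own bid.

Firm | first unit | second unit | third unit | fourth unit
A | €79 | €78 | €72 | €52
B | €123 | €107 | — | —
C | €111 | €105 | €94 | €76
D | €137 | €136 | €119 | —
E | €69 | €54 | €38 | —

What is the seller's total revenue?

Merging the schedules and taking the best 6: 137 (D-1), 136 (D-2), 123 (B-1), 119 (D-3), 111 (C-1), 107 (B-2)
Next rejected bid: €105 (not a price — pay-as-bid).
Each winning unit pays its own bid.
Revenue = 137 + 136 + 123 + 119 + 111 + 107 = €733.

Total revenue: €733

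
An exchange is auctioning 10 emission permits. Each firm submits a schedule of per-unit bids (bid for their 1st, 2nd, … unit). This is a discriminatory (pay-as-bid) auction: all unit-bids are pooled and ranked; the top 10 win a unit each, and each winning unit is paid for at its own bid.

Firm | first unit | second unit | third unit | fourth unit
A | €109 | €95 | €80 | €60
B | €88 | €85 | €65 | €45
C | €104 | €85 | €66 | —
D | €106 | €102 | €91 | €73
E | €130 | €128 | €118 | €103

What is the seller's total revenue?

Total revenue: €1,086

Pooled unit-bids ranked (top 10): 130 (E-1), 128 (E-2), 118 (E-3), 109 (A-1), 106 (D-1), 104 (C-1), 103 (E-4), 102 (D-2), 95 (A-2), 91 (D-3)
Next rejected bid: €88 (not a price — pay-as-bid).
Each winning unit pays its own bid.
Revenue = 130 + 128 + 118 + 109 + 106 + 104 + 103 + 102 + 95 + 91 = €1,086.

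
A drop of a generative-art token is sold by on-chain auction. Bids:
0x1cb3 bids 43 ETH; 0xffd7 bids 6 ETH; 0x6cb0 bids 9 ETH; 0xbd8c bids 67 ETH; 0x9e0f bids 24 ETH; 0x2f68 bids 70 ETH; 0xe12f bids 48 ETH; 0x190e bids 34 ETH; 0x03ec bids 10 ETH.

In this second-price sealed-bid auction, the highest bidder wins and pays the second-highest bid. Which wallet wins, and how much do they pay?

Bids in order: 70 (0x2f68) > 67 (0xbd8c) > 48 (0xe12f) > 43 (0x1cb3) > 34 (0x190e) > 24 (0x9e0f) > …
0x2f68 wins with the highest bid; price is set by the runner-up at 67 ETH.

0x2f68 pays 67 ETH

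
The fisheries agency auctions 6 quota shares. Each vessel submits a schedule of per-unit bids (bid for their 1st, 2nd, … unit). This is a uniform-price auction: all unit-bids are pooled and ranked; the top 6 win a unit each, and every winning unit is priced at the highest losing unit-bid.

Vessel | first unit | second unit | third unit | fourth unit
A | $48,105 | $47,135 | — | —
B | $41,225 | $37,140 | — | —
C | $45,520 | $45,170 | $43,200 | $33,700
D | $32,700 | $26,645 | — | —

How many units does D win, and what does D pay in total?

D: 0 units, pays $0

Merging the schedules and taking the best 6: 48,105 (A-1), 47,135 (A-2), 45,520 (C-1), 45,170 (C-2), 43,200 (C-3), 41,225 (B-1)
Highest rejected unit-bid = $37,140.
D wins 0 unit(s) at $37,140 each.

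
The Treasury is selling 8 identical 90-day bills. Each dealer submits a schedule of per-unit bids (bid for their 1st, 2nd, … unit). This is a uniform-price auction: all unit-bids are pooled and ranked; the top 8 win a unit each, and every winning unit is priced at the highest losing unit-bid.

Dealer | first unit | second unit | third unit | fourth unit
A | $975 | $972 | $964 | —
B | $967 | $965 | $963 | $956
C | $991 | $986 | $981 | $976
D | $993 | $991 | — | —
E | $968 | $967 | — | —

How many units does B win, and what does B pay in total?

Pooled unit-bids ranked (top 8): 993 (D-1), 991 (C-1), 991 (D-2), 986 (C-2), 981 (C-3), 976 (C-4), 975 (A-1), 972 (A-2)
The (k+1)-th unit-bid is $968.
B wins 0 unit(s) at $968 each.

B: 0 units, pays $0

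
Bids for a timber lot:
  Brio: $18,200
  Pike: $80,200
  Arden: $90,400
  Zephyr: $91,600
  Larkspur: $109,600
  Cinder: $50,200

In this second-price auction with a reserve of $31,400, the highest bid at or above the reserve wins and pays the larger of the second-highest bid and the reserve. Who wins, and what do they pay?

Larkspur pays $91,600

Sorting bids: 109,600 (Larkspur) > 91,600 (Zephyr) > 90,400 (Arden) > 80,200 (Pike) > 50,200 (Cinder) > 18,200 (Brio)
Highest eligible bid: Larkspur at $109,600.
max(second-highest $91,600, reserve $31,400) = $91,600; the reserve does not bind.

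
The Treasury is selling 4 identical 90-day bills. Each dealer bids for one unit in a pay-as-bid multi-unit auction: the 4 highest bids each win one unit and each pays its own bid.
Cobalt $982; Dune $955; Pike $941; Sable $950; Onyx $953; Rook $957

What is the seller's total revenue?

Total revenue: $3,847

Bids ranked high→low: 982 (Cobalt), 957 (Rook), 955 (Dune), 953 (Onyx), 950 (Sable), 941 (Pike)
Winners (4 units): Cobalt, Rook, Dune, Onyx.
Total revenue = 982 + 957 + 955 + 953 = $3,847.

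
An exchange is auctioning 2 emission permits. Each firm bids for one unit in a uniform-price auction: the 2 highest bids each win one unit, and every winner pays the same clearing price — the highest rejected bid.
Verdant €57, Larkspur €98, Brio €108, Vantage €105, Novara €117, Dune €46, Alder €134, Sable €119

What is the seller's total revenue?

Total revenue: €234

Sorting: 134 (Alder), 119 (Sable), 117 (Novara), 108 (Brio), …
Winners (2 units): Alder, Sable.
Clearing price = highest rejected bid = €117.
Total revenue = 2 × €117 = €234.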